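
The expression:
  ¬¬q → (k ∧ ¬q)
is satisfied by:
  {q: False}


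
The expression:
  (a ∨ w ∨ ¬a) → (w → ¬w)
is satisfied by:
  {w: False}


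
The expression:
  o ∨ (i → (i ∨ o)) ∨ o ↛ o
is always true.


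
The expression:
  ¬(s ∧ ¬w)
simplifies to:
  w ∨ ¬s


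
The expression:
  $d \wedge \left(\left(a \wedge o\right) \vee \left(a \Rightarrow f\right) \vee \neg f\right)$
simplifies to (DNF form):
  $d$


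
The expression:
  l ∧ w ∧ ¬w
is never true.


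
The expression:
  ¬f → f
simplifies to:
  f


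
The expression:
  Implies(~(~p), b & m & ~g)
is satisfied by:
  {m: True, b: True, g: False, p: False}
  {m: True, b: False, g: False, p: False}
  {b: True, m: False, g: False, p: False}
  {m: False, b: False, g: False, p: False}
  {m: True, g: True, b: True, p: False}
  {m: True, g: True, b: False, p: False}
  {g: True, b: True, m: False, p: False}
  {g: True, m: False, b: False, p: False}
  {m: True, p: True, g: False, b: True}


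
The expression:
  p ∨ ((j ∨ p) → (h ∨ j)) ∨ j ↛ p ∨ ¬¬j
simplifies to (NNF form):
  True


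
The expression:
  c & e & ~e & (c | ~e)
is never true.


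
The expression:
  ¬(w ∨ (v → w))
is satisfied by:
  {v: True, w: False}


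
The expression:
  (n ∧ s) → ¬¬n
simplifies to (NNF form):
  True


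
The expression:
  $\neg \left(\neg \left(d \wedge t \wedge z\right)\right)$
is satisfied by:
  {t: True, z: True, d: True}


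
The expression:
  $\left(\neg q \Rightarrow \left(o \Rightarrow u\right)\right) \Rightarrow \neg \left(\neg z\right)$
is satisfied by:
  {z: True, o: True, q: False, u: False}
  {z: True, q: False, u: False, o: False}
  {z: True, o: True, u: True, q: False}
  {z: True, u: True, q: False, o: False}
  {z: True, o: True, q: True, u: False}
  {z: True, q: True, u: False, o: False}
  {z: True, o: True, u: True, q: True}
  {z: True, u: True, q: True, o: False}
  {o: True, q: False, u: False, z: False}


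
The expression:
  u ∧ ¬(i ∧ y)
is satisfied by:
  {u: True, y: False, i: False}
  {u: True, i: True, y: False}
  {u: True, y: True, i: False}


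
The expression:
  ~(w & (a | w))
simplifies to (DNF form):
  ~w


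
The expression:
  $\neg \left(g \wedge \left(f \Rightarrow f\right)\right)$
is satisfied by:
  {g: False}


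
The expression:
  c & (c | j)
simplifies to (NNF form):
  c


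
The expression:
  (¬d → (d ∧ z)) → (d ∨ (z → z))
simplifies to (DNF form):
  True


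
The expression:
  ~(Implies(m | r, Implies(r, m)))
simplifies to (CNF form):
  r & ~m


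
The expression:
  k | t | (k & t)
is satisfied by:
  {k: True, t: True}
  {k: True, t: False}
  {t: True, k: False}


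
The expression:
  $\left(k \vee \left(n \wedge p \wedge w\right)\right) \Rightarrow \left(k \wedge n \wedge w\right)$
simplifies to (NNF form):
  $\left(\neg k \wedge \neg n\right) \vee \left(\neg k \wedge \neg p\right) \vee \left(\neg k \wedge \neg w\right) \vee \left(k \wedge n \wedge w\right)$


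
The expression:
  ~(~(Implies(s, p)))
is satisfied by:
  {p: True, s: False}
  {s: False, p: False}
  {s: True, p: True}


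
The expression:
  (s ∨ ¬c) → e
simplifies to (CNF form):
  (c ∨ e) ∧ (e ∨ ¬s)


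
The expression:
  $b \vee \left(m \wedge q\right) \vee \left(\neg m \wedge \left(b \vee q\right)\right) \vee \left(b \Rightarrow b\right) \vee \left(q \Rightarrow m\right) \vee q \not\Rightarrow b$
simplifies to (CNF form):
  $\text{True}$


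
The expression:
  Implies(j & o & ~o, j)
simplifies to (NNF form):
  True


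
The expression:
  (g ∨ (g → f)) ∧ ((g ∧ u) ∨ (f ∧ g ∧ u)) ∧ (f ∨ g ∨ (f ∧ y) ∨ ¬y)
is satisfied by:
  {u: True, g: True}


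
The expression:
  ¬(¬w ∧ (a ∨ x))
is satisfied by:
  {w: True, x: False, a: False}
  {a: True, w: True, x: False}
  {w: True, x: True, a: False}
  {a: True, w: True, x: True}
  {a: False, x: False, w: False}


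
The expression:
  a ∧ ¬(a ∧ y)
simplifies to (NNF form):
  a ∧ ¬y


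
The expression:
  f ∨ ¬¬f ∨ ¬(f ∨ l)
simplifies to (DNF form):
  f ∨ ¬l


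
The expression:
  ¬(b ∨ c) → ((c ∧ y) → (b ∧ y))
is always true.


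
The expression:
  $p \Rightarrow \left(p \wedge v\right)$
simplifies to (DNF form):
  $v \vee \neg p$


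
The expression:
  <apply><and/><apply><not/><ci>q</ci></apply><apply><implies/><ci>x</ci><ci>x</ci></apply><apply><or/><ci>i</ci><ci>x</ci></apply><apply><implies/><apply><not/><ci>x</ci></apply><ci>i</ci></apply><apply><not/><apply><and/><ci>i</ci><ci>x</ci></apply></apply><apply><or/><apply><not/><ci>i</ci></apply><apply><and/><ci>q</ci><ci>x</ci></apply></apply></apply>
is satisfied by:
  {x: True, q: False, i: False}


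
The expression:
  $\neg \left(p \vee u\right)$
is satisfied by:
  {u: False, p: False}


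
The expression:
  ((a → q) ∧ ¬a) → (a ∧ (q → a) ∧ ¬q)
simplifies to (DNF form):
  a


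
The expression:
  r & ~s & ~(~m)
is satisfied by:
  {m: True, r: True, s: False}


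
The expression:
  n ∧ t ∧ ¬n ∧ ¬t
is never true.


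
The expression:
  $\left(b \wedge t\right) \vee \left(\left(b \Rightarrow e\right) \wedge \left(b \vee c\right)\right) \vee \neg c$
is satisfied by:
  {t: True, e: True, c: False, b: False}
  {t: True, c: False, e: False, b: False}
  {e: True, t: False, c: False, b: False}
  {t: False, c: False, e: False, b: False}
  {b: True, t: True, e: True, c: False}
  {b: True, t: True, c: False, e: False}
  {b: True, e: True, t: False, c: False}
  {b: True, t: False, c: False, e: False}
  {t: True, c: True, e: True, b: False}
  {t: True, c: True, b: False, e: False}
  {c: True, e: True, b: False, t: False}
  {c: True, b: False, e: False, t: False}
  {t: True, c: True, b: True, e: True}
  {t: True, c: True, b: True, e: False}
  {c: True, b: True, e: True, t: False}


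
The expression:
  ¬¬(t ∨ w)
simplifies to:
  t ∨ w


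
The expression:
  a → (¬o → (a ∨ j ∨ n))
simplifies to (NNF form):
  True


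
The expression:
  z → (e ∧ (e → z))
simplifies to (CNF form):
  e ∨ ¬z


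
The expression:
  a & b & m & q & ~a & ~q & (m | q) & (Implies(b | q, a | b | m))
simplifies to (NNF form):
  False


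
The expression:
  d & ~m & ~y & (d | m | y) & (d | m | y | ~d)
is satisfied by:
  {d: True, y: False, m: False}


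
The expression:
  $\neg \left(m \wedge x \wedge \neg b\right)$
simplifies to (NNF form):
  $b \vee \neg m \vee \neg x$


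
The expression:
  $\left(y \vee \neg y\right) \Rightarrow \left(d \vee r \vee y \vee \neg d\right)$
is always true.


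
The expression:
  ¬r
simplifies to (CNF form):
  ¬r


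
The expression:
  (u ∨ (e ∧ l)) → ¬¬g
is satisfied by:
  {g: True, e: False, l: False, u: False}
  {g: True, l: True, e: False, u: False}
  {g: True, e: True, l: False, u: False}
  {g: True, l: True, e: True, u: False}
  {g: True, u: True, e: False, l: False}
  {g: True, u: True, l: True, e: False}
  {g: True, u: True, e: True, l: False}
  {g: True, u: True, l: True, e: True}
  {u: False, e: False, l: False, g: False}
  {l: True, u: False, e: False, g: False}
  {e: True, u: False, l: False, g: False}


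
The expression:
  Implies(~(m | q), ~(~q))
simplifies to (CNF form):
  m | q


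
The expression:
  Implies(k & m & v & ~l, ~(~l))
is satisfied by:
  {l: True, k: False, m: False, v: False}
  {v: False, k: False, l: False, m: False}
  {v: True, l: True, k: False, m: False}
  {v: True, k: False, l: False, m: False}
  {m: True, l: True, v: False, k: False}
  {m: True, v: False, k: False, l: False}
  {m: True, v: True, l: True, k: False}
  {m: True, v: True, k: False, l: False}
  {l: True, k: True, m: False, v: False}
  {k: True, m: False, l: False, v: False}
  {v: True, k: True, l: True, m: False}
  {v: True, k: True, m: False, l: False}
  {l: True, k: True, m: True, v: False}
  {k: True, m: True, v: False, l: False}
  {v: True, k: True, m: True, l: True}


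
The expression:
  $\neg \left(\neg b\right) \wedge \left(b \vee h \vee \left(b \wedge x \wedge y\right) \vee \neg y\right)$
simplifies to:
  $b$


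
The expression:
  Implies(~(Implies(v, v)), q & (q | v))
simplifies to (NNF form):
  True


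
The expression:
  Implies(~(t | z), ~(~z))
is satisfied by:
  {t: True, z: True}
  {t: True, z: False}
  {z: True, t: False}


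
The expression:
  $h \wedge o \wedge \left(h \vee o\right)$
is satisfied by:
  {h: True, o: True}


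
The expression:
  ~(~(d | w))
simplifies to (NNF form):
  d | w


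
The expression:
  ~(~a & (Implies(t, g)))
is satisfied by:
  {a: True, t: True, g: False}
  {a: True, g: False, t: False}
  {a: True, t: True, g: True}
  {a: True, g: True, t: False}
  {t: True, g: False, a: False}


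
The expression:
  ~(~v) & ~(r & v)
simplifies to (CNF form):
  v & ~r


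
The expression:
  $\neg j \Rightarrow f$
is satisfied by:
  {f: True, j: True}
  {f: True, j: False}
  {j: True, f: False}


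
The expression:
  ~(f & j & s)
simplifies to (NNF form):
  ~f | ~j | ~s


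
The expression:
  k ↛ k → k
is always true.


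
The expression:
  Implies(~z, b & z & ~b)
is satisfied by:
  {z: True}


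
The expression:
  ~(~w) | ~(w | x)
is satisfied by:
  {w: True, x: False}
  {x: False, w: False}
  {x: True, w: True}


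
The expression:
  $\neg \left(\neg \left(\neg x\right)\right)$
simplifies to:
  $\neg x$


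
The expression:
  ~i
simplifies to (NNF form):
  ~i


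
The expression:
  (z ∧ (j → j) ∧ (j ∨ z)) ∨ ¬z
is always true.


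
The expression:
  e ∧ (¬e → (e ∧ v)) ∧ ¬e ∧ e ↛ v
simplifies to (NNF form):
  False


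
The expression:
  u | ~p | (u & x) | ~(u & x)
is always true.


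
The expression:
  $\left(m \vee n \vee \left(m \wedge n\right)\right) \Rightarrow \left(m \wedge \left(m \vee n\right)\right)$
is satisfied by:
  {m: True, n: False}
  {n: False, m: False}
  {n: True, m: True}


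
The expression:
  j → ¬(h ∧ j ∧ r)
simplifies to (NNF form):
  ¬h ∨ ¬j ∨ ¬r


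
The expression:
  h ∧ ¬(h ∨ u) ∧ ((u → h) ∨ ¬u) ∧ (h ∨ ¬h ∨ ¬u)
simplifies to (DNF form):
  False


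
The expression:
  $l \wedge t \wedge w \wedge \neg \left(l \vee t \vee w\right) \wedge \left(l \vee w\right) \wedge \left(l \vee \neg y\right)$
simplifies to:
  $\text{False}$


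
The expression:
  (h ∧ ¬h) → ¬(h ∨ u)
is always true.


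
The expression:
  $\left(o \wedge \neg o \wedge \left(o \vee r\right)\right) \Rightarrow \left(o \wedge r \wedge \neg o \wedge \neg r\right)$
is always true.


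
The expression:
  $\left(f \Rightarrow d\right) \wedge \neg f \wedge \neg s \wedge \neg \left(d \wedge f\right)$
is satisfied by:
  {f: False, s: False}


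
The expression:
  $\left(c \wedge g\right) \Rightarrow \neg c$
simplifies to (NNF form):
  $\neg c \vee \neg g$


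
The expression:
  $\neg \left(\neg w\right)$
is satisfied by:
  {w: True}


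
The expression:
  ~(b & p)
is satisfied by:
  {p: False, b: False}
  {b: True, p: False}
  {p: True, b: False}


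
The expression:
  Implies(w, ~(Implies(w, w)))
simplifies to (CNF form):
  ~w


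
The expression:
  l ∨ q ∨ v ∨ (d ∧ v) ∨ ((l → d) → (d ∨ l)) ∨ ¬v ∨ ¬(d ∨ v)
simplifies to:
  True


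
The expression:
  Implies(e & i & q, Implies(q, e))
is always true.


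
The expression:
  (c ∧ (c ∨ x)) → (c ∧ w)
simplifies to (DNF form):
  w ∨ ¬c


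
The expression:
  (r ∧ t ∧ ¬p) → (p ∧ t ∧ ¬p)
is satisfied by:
  {p: True, t: False, r: False}
  {p: False, t: False, r: False}
  {r: True, p: True, t: False}
  {r: True, p: False, t: False}
  {t: True, p: True, r: False}
  {t: True, p: False, r: False}
  {t: True, r: True, p: True}


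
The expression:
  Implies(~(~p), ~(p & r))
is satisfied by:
  {p: False, r: False}
  {r: True, p: False}
  {p: True, r: False}


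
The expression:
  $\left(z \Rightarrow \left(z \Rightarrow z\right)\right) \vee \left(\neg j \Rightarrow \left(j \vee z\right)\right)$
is always true.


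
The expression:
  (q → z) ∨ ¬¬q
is always true.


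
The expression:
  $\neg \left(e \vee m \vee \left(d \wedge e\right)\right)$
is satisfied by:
  {e: False, m: False}


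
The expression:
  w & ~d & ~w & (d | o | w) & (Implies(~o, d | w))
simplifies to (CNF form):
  False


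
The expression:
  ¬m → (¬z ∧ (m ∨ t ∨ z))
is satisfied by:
  {t: True, m: True, z: False}
  {m: True, z: False, t: False}
  {t: True, m: True, z: True}
  {m: True, z: True, t: False}
  {t: True, z: False, m: False}


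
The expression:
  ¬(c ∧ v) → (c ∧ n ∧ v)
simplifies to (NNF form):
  c ∧ v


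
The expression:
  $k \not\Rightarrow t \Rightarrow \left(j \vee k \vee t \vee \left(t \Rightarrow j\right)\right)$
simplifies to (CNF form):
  $\text{True}$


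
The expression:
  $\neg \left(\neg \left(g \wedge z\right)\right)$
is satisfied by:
  {z: True, g: True}


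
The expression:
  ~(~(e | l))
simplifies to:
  e | l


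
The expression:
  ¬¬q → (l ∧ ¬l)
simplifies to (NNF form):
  ¬q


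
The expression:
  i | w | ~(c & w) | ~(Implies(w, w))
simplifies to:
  True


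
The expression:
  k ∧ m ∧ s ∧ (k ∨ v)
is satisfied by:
  {m: True, s: True, k: True}


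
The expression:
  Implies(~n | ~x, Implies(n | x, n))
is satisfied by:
  {n: True, x: False}
  {x: False, n: False}
  {x: True, n: True}


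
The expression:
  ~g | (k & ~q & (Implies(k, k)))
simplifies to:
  ~g | (k & ~q)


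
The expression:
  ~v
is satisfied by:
  {v: False}


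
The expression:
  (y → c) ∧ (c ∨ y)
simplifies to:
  c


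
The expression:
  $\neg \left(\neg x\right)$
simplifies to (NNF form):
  $x$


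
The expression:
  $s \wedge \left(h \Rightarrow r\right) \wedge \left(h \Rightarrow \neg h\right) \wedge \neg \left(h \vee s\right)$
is never true.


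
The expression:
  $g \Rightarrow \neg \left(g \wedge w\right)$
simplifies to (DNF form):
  $\neg g \vee \neg w$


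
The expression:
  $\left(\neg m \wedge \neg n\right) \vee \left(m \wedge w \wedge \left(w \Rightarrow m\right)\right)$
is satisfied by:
  {w: True, n: False, m: False}
  {n: False, m: False, w: False}
  {w: True, m: True, n: False}
  {w: True, m: True, n: True}


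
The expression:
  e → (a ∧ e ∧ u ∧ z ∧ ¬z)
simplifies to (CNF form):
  ¬e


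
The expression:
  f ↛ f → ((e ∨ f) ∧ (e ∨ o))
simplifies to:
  True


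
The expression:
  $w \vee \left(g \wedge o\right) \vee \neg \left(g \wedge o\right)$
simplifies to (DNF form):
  $\text{True}$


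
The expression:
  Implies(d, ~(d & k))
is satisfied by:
  {k: False, d: False}
  {d: True, k: False}
  {k: True, d: False}


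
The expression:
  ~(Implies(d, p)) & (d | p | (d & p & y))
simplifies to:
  d & ~p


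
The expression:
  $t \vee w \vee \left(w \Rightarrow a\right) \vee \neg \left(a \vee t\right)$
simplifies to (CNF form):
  $\text{True}$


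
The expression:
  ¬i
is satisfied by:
  {i: False}


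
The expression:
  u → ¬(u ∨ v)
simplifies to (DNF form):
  ¬u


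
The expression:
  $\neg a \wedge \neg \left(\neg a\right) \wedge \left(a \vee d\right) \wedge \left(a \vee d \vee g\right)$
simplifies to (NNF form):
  $\text{False}$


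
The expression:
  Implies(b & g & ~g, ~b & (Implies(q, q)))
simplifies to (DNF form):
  True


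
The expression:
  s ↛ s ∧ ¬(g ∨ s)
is never true.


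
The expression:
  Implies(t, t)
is always true.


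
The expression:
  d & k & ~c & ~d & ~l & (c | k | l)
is never true.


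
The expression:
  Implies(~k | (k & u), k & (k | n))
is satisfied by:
  {k: True}


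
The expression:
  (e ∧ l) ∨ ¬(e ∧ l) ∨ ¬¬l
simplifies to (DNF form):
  True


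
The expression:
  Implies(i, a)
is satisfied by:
  {a: True, i: False}
  {i: False, a: False}
  {i: True, a: True}


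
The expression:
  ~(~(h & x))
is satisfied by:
  {h: True, x: True}


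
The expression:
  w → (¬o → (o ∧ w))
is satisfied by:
  {o: True, w: False}
  {w: False, o: False}
  {w: True, o: True}


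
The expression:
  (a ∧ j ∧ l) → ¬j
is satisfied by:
  {l: False, a: False, j: False}
  {j: True, l: False, a: False}
  {a: True, l: False, j: False}
  {j: True, a: True, l: False}
  {l: True, j: False, a: False}
  {j: True, l: True, a: False}
  {a: True, l: True, j: False}


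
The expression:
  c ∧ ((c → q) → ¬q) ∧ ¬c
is never true.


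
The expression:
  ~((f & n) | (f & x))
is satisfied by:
  {x: False, f: False, n: False}
  {n: True, x: False, f: False}
  {x: True, n: False, f: False}
  {n: True, x: True, f: False}
  {f: True, n: False, x: False}


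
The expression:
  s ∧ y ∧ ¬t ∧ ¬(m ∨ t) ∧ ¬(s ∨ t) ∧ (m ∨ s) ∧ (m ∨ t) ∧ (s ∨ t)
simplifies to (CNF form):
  False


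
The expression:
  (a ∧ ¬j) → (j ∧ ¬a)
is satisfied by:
  {j: True, a: False}
  {a: False, j: False}
  {a: True, j: True}


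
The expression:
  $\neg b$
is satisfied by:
  {b: False}


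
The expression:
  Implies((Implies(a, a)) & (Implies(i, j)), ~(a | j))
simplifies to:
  ~j & (i | ~a)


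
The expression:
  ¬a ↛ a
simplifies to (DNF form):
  True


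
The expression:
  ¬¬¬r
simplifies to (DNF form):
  ¬r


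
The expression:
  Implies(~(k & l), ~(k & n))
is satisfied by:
  {l: True, k: False, n: False}
  {k: False, n: False, l: False}
  {n: True, l: True, k: False}
  {n: True, k: False, l: False}
  {l: True, k: True, n: False}
  {k: True, l: False, n: False}
  {n: True, k: True, l: True}


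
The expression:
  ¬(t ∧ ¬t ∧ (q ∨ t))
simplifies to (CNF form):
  True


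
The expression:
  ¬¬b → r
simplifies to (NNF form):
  r ∨ ¬b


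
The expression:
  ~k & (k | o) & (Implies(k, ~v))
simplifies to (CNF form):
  o & ~k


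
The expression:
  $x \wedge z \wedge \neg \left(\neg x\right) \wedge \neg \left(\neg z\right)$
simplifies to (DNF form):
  $x \wedge z$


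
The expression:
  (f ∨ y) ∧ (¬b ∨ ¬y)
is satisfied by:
  {f: True, y: False, b: False}
  {b: True, f: True, y: False}
  {y: True, f: True, b: False}
  {y: True, f: False, b: False}


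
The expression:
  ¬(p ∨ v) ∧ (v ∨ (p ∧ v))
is never true.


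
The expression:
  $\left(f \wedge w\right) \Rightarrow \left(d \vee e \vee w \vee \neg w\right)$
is always true.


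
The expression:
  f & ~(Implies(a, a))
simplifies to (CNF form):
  False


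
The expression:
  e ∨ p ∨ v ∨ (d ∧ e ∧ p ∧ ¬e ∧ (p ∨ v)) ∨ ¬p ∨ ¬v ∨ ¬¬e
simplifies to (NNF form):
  True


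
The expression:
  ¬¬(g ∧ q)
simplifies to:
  g ∧ q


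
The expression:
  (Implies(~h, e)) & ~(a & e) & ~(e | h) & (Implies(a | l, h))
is never true.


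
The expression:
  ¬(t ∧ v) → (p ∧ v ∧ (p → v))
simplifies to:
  v ∧ (p ∨ t)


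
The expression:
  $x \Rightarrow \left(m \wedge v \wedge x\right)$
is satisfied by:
  {m: True, v: True, x: False}
  {m: True, v: False, x: False}
  {v: True, m: False, x: False}
  {m: False, v: False, x: False}
  {x: True, m: True, v: True}


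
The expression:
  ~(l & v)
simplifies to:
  ~l | ~v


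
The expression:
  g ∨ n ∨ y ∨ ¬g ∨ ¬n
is always true.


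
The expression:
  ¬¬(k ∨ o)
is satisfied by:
  {k: True, o: True}
  {k: True, o: False}
  {o: True, k: False}


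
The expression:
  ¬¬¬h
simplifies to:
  ¬h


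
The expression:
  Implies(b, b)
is always true.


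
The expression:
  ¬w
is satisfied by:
  {w: False}


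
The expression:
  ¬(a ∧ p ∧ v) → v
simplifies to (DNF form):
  v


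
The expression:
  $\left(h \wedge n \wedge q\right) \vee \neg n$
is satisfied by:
  {q: True, h: True, n: False}
  {q: True, h: False, n: False}
  {h: True, q: False, n: False}
  {q: False, h: False, n: False}
  {n: True, q: True, h: True}


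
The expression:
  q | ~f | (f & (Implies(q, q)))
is always true.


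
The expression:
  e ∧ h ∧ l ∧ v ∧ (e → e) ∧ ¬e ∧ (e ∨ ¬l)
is never true.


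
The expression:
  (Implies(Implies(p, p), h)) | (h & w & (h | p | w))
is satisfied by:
  {h: True}


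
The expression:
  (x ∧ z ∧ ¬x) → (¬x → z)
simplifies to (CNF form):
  True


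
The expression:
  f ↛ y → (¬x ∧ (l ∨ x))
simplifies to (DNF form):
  y ∨ (l ∧ ¬x) ∨ ¬f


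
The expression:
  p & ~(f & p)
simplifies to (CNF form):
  p & ~f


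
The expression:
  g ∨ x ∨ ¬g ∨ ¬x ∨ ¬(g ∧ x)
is always true.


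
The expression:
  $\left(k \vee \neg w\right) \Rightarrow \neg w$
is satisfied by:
  {w: False, k: False}
  {k: True, w: False}
  {w: True, k: False}


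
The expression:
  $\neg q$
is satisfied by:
  {q: False}


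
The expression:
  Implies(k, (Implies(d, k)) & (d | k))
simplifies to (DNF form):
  True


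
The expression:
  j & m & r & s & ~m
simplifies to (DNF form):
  False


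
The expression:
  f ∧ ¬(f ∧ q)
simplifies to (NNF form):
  f ∧ ¬q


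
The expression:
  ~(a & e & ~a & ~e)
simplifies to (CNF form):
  True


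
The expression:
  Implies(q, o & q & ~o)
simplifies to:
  ~q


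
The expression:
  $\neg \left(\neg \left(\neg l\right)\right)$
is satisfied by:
  {l: False}


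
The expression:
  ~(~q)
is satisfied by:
  {q: True}


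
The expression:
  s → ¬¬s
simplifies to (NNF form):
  True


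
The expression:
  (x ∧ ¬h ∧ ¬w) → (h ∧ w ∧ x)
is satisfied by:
  {h: True, w: True, x: False}
  {h: True, w: False, x: False}
  {w: True, h: False, x: False}
  {h: False, w: False, x: False}
  {h: True, x: True, w: True}
  {h: True, x: True, w: False}
  {x: True, w: True, h: False}


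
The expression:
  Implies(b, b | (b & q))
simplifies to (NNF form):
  True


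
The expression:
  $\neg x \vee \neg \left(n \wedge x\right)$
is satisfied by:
  {x: False, n: False}
  {n: True, x: False}
  {x: True, n: False}


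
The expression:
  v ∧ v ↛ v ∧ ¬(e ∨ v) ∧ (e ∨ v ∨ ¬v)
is never true.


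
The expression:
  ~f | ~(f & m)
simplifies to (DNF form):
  ~f | ~m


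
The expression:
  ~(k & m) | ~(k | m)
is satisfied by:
  {k: False, m: False}
  {m: True, k: False}
  {k: True, m: False}


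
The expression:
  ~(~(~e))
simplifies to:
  ~e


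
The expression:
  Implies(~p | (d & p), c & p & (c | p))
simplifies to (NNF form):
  p & (c | ~d)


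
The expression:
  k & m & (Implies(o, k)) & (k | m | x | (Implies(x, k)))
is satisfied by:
  {m: True, k: True}


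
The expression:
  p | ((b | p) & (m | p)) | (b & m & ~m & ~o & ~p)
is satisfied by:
  {m: True, p: True, b: True}
  {m: True, p: True, b: False}
  {p: True, b: True, m: False}
  {p: True, b: False, m: False}
  {m: True, b: True, p: False}


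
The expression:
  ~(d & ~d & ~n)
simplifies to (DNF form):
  True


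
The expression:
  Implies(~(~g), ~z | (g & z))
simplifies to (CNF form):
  True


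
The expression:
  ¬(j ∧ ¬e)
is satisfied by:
  {e: True, j: False}
  {j: False, e: False}
  {j: True, e: True}


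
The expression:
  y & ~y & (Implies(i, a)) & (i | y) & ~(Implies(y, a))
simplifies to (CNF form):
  False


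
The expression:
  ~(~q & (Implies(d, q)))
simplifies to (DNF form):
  d | q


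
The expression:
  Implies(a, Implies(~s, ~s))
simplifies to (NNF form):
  True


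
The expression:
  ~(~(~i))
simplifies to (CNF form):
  ~i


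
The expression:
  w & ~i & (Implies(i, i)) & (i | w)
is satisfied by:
  {w: True, i: False}


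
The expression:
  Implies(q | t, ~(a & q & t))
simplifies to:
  ~a | ~q | ~t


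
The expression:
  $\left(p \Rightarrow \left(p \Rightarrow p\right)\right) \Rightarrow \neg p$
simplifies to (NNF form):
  $\neg p$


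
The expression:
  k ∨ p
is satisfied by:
  {k: True, p: True}
  {k: True, p: False}
  {p: True, k: False}


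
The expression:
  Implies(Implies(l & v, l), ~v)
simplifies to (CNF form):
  ~v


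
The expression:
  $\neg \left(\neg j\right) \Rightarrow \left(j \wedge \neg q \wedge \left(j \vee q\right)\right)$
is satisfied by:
  {q: False, j: False}
  {j: True, q: False}
  {q: True, j: False}


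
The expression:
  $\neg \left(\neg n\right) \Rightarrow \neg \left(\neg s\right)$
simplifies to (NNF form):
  $s \vee \neg n$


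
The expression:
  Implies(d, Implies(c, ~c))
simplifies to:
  ~c | ~d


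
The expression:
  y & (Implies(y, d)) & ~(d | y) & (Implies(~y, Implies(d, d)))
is never true.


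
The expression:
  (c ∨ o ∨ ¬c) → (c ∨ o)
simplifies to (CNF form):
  c ∨ o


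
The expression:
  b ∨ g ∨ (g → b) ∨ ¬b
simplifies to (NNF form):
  True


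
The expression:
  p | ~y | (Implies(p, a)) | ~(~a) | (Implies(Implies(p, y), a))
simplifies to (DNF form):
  True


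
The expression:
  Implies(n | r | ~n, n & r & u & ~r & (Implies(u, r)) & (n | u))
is never true.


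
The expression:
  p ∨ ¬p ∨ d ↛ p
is always true.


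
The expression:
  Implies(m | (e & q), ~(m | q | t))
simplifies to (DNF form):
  (~e & ~m) | (~m & ~q)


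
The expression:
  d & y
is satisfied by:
  {d: True, y: True}


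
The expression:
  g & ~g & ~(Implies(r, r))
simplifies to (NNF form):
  False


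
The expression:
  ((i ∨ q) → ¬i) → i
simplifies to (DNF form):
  i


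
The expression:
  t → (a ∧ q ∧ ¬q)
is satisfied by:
  {t: False}


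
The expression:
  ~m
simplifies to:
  ~m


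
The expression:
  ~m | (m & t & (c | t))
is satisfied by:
  {t: True, m: False}
  {m: False, t: False}
  {m: True, t: True}


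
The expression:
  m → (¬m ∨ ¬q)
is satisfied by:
  {m: False, q: False}
  {q: True, m: False}
  {m: True, q: False}


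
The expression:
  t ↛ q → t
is always true.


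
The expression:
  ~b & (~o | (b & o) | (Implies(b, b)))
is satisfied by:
  {b: False}


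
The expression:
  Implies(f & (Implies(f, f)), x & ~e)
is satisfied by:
  {x: True, f: False, e: False}
  {x: False, f: False, e: False}
  {e: True, x: True, f: False}
  {e: True, x: False, f: False}
  {f: True, x: True, e: False}


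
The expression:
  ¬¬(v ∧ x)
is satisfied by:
  {x: True, v: True}


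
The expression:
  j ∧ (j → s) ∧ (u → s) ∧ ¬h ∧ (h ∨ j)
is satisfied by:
  {j: True, s: True, h: False}


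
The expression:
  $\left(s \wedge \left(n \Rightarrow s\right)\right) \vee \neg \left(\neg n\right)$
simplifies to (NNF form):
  $n \vee s$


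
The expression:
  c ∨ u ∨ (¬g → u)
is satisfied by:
  {c: True, g: True, u: True}
  {c: True, g: True, u: False}
  {c: True, u: True, g: False}
  {c: True, u: False, g: False}
  {g: True, u: True, c: False}
  {g: True, u: False, c: False}
  {u: True, g: False, c: False}


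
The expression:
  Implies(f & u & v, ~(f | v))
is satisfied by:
  {u: False, v: False, f: False}
  {f: True, u: False, v: False}
  {v: True, u: False, f: False}
  {f: True, v: True, u: False}
  {u: True, f: False, v: False}
  {f: True, u: True, v: False}
  {v: True, u: True, f: False}


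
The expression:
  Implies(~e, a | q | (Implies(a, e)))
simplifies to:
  True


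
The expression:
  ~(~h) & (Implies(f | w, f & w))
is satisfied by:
  {h: True, w: False, f: False}
  {h: True, f: True, w: True}


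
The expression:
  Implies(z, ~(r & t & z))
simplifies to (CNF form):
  ~r | ~t | ~z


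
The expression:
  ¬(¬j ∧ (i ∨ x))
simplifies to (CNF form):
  (j ∨ ¬i) ∧ (j ∨ ¬x)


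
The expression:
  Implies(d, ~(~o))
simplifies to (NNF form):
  o | ~d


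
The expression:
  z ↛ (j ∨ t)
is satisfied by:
  {z: True, t: False, j: False}


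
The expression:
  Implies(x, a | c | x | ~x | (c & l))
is always true.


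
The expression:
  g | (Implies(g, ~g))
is always true.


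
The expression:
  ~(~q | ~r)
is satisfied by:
  {r: True, q: True}


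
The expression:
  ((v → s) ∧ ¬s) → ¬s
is always true.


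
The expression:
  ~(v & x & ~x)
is always true.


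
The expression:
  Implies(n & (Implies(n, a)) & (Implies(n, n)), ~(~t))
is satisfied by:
  {t: True, n: False, a: False}
  {t: False, n: False, a: False}
  {a: True, t: True, n: False}
  {a: True, t: False, n: False}
  {n: True, t: True, a: False}
  {n: True, t: False, a: False}
  {n: True, a: True, t: True}


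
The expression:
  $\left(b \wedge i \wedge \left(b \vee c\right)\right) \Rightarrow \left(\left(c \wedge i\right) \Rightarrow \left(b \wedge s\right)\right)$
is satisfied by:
  {s: True, c: False, b: False, i: False}
  {s: False, c: False, b: False, i: False}
  {s: True, i: True, c: False, b: False}
  {i: True, s: False, c: False, b: False}
  {s: True, b: True, i: False, c: False}
  {b: True, i: False, c: False, s: False}
  {s: True, i: True, b: True, c: False}
  {i: True, b: True, s: False, c: False}
  {s: True, c: True, i: False, b: False}
  {c: True, i: False, b: False, s: False}
  {s: True, i: True, c: True, b: False}
  {i: True, c: True, s: False, b: False}
  {s: True, b: True, c: True, i: False}
  {b: True, c: True, i: False, s: False}
  {s: True, i: True, b: True, c: True}


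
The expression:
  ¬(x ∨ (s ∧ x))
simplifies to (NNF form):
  ¬x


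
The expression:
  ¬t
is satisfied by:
  {t: False}


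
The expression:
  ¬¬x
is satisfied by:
  {x: True}


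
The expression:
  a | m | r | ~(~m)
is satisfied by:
  {r: True, a: True, m: True}
  {r: True, a: True, m: False}
  {r: True, m: True, a: False}
  {r: True, m: False, a: False}
  {a: True, m: True, r: False}
  {a: True, m: False, r: False}
  {m: True, a: False, r: False}


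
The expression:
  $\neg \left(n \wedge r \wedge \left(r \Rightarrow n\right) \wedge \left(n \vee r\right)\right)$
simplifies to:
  $\neg n \vee \neg r$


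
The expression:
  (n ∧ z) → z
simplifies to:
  True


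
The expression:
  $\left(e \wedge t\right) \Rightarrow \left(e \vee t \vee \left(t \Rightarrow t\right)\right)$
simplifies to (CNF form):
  $\text{True}$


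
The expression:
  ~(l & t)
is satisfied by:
  {l: False, t: False}
  {t: True, l: False}
  {l: True, t: False}


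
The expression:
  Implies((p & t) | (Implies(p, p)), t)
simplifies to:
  t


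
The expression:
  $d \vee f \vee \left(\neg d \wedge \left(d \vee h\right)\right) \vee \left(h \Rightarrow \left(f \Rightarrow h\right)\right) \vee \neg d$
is always true.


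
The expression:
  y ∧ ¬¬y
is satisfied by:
  {y: True}


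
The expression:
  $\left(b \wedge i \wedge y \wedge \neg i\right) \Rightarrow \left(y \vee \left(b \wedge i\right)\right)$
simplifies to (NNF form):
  $\text{True}$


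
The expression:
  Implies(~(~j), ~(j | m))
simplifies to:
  ~j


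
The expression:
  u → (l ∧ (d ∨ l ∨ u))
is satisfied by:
  {l: True, u: False}
  {u: False, l: False}
  {u: True, l: True}


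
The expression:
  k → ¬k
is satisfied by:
  {k: False}


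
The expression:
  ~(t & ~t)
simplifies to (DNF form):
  True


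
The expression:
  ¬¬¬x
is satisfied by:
  {x: False}


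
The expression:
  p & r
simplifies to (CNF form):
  p & r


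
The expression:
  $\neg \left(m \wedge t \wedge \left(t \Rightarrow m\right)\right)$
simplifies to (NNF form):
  $\neg m \vee \neg t$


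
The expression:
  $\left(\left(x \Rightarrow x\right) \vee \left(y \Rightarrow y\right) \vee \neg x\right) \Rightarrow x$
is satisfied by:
  {x: True}


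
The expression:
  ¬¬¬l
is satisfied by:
  {l: False}


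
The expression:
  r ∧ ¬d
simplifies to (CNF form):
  r ∧ ¬d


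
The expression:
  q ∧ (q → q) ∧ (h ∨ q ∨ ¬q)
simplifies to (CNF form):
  q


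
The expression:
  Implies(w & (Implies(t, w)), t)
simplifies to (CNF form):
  t | ~w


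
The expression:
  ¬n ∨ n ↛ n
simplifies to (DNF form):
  ¬n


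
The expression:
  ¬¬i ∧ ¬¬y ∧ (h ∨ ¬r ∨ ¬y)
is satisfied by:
  {h: True, y: True, i: True, r: False}
  {y: True, i: True, h: False, r: False}
  {r: True, h: True, y: True, i: True}


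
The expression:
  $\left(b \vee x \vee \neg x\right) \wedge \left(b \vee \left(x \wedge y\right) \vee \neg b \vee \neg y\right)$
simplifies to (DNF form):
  $\text{True}$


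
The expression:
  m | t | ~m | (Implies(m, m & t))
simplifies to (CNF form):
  True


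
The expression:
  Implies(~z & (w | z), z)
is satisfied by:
  {z: True, w: False}
  {w: False, z: False}
  {w: True, z: True}


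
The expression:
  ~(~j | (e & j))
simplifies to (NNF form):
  j & ~e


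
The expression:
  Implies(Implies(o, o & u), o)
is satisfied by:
  {o: True}


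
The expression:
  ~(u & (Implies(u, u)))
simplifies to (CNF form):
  ~u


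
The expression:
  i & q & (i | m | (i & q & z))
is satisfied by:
  {i: True, q: True}


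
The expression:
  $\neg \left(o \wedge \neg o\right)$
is always true.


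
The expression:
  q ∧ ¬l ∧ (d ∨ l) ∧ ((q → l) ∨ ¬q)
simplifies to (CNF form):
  False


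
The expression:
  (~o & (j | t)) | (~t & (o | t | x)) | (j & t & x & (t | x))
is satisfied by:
  {x: True, t: True, j: True, o: False}
  {x: True, j: True, o: False, t: False}
  {x: True, t: True, o: False, j: False}
  {x: True, o: False, j: False, t: False}
  {t: True, j: True, o: False, x: False}
  {j: True, t: False, o: False, x: False}
  {t: True, o: False, j: False, x: False}
  {t: True, x: True, o: True, j: True}
  {x: True, o: True, j: True, t: False}
  {x: True, o: True, t: False, j: False}
  {o: True, j: True, x: False, t: False}
  {o: True, x: False, j: False, t: False}


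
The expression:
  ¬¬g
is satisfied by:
  {g: True}


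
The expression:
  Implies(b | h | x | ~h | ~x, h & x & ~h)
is never true.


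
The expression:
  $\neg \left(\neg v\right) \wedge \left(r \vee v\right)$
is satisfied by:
  {v: True}


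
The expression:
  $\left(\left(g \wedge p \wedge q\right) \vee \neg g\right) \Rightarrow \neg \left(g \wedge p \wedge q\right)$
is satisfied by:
  {p: False, q: False, g: False}
  {g: True, p: False, q: False}
  {q: True, p: False, g: False}
  {g: True, q: True, p: False}
  {p: True, g: False, q: False}
  {g: True, p: True, q: False}
  {q: True, p: True, g: False}


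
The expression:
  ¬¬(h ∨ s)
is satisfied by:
  {s: True, h: True}
  {s: True, h: False}
  {h: True, s: False}


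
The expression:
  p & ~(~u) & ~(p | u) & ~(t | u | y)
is never true.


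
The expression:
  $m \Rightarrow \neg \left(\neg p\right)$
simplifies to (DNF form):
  $p \vee \neg m$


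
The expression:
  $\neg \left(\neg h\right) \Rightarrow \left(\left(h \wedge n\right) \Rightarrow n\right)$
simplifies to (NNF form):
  $\text{True}$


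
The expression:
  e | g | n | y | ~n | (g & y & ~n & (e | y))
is always true.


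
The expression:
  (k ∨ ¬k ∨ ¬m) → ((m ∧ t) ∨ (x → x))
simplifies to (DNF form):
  True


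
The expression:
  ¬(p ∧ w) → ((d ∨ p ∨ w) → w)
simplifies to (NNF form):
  w ∨ (¬d ∧ ¬p)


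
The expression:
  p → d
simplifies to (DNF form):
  d ∨ ¬p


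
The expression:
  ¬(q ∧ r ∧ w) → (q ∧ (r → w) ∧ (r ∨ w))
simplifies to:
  q ∧ w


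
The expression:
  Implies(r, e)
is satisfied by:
  {e: True, r: False}
  {r: False, e: False}
  {r: True, e: True}


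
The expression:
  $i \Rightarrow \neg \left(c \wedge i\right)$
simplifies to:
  $\neg c \vee \neg i$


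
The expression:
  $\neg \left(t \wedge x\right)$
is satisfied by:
  {t: False, x: False}
  {x: True, t: False}
  {t: True, x: False}


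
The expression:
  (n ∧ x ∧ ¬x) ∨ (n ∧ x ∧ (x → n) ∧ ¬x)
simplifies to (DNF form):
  False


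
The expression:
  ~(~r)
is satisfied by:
  {r: True}


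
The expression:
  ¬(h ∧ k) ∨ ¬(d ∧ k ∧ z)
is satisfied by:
  {h: False, k: False, z: False, d: False}
  {d: True, h: False, k: False, z: False}
  {z: True, h: False, k: False, d: False}
  {d: True, z: True, h: False, k: False}
  {k: True, d: False, h: False, z: False}
  {d: True, k: True, h: False, z: False}
  {z: True, k: True, d: False, h: False}
  {d: True, z: True, k: True, h: False}
  {h: True, z: False, k: False, d: False}
  {d: True, h: True, z: False, k: False}
  {z: True, h: True, d: False, k: False}
  {d: True, z: True, h: True, k: False}
  {k: True, h: True, z: False, d: False}
  {d: True, k: True, h: True, z: False}
  {z: True, k: True, h: True, d: False}


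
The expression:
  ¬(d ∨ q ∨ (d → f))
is never true.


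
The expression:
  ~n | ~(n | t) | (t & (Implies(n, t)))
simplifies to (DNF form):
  t | ~n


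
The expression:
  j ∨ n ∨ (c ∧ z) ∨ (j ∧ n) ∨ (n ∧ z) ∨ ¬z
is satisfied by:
  {n: True, c: True, j: True, z: False}
  {n: True, c: True, j: False, z: False}
  {n: True, j: True, z: False, c: False}
  {n: True, j: False, z: False, c: False}
  {c: True, j: True, z: False, n: False}
  {c: True, j: False, z: False, n: False}
  {j: True, c: False, z: False, n: False}
  {j: False, c: False, z: False, n: False}
  {n: True, c: True, z: True, j: True}
  {n: True, c: True, z: True, j: False}
  {n: True, z: True, j: True, c: False}
  {n: True, z: True, j: False, c: False}
  {z: True, c: True, j: True, n: False}
  {z: True, c: True, j: False, n: False}
  {z: True, j: True, c: False, n: False}


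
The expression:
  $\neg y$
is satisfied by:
  {y: False}


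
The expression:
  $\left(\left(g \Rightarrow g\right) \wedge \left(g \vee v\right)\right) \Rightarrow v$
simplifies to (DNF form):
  $v \vee \neg g$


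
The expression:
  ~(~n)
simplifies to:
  n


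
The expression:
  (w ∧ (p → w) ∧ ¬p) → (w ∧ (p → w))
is always true.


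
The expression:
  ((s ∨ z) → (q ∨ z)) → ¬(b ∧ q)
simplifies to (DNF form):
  ¬b ∨ ¬q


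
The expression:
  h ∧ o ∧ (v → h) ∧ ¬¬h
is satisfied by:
  {h: True, o: True}


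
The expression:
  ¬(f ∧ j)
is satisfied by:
  {j: False, f: False}
  {f: True, j: False}
  {j: True, f: False}


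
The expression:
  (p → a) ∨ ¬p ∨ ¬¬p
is always true.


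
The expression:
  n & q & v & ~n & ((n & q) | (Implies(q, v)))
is never true.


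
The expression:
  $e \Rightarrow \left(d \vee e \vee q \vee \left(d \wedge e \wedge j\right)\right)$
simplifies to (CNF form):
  $\text{True}$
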